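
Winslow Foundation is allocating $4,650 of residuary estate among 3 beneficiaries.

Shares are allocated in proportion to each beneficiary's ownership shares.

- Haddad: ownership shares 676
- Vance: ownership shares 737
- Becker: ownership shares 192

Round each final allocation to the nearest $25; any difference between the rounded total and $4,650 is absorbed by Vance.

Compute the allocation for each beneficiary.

Haddad: $1,950; Vance: $2,150; Becker: $550

Combined ownership shares = 1,605.
Raw shares: Haddad 676/1,605 × $4,650 = 1,958.50; Vance 737/1,605 × $4,650 = 2,135.23; Becker 192/1,605 × $4,650 = 556.26.
At nearest $25: Haddad $1,950; Vance $2,125; Becker $550. Sum = $4,625.
Difference $4,650 − $4,625 = +$25 applied to Vance: Vance becomes $2,150.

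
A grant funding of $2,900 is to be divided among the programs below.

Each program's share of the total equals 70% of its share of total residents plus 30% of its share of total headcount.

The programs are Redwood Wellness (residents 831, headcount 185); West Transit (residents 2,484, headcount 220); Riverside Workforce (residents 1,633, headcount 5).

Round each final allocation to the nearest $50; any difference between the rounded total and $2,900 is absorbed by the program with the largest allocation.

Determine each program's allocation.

Totals — residents 4,948, headcount 410.
Composite weights (70% residents + 30% headcount): Redwood Wellness 0.2529; West Transit 0.5124; Riverside Workforce 0.2347.
Raw shares: Redwood Wellness 733.49; West Transit 1,485.93; Riverside Workforce 680.58.
At nearest $50: Redwood Wellness $750; West Transit $1,500; Riverside Workforce $700. Sum = $2,950.
Difference $2,900 − $2,950 = −$50 applied to largest allocation (West Transit): West Transit becomes $1,450.

Redwood Wellness: $750 | West Transit: $1,450 | Riverside Workforce: $700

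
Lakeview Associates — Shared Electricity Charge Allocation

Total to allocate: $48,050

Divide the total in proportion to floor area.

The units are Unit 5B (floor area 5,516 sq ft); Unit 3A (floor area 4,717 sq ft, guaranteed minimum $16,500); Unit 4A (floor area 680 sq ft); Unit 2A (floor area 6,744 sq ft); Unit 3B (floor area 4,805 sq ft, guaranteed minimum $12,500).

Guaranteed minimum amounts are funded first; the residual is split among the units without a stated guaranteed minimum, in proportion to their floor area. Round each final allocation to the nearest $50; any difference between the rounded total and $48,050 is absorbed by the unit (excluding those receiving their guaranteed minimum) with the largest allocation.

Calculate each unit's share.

Fund the minimums — Unit 3A $16,500; Unit 3B $12,500. Residual $19,050.
Residual split over remaining floor area 12,940: Unit 5B 8,120.54 → $8,100; Unit 4A 1,001.08 → $1,000; Unit 2A 9,928.38 → $9,950.

Unit 5B: $8,100 | Unit 3A: $16,500 | Unit 4A: $1,000 | Unit 2A: $9,950 | Unit 3B: $12,500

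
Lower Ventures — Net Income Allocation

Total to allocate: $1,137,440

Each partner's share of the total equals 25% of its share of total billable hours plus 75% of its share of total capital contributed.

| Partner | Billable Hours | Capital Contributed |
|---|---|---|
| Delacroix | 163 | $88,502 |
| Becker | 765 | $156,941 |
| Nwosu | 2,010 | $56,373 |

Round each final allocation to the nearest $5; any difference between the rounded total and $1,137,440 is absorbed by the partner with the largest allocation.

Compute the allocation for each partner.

Delacroix: $265,925 | Becker: $517,635 | Nwosu: $353,880

Totals — billable hours 2,938, capital contributed 301,816.
Blended shares (25% billable hours + 75% capital contributed): Delacroix 0.2338; Becker 0.4551; Nwosu 0.3111.
Unrounded shares: Delacroix 265,926.32; Becker 517,634.22; Nwosu 353,879.47.
Rounded to nearest $5: Delacroix $265,925; Becker $517,635; Nwosu $353,880. Sum = $1,137,440.
Rounded total matches; no reconciliation needed.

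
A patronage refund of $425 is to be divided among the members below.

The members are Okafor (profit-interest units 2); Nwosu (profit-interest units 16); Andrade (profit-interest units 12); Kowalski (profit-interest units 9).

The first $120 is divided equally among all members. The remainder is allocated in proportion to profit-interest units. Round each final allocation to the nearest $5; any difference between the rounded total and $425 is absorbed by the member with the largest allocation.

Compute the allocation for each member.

First tranche $120 split equally: $30 each.
Remainder $305 by profit-interest units (total 39): Okafor 15.64 → $15; Nwosu 125.13 → $125; Andrade 93.85 → $95; Kowalski 70.38 → $70.
Totals: Okafor $30 + $15 = $45; Nwosu $30 + $125 = $155; Andrade $30 + $95 = $125; Kowalski $30 + $70 = $100.

Okafor: $45; Nwosu: $155; Andrade: $125; Kowalski: $100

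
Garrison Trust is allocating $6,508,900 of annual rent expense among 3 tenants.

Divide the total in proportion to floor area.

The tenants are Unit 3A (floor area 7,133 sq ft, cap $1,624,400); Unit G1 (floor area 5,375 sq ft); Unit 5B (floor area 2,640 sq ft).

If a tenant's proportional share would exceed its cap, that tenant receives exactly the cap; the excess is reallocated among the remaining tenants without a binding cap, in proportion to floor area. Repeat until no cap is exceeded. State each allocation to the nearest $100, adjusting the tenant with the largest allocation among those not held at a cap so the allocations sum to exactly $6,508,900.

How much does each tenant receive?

Total floor area = 15,148.
Pro-rata shares before constraints: Unit 3A 3,064,957.99; Unit G1 2,309,568.09; Unit 5B 1,134,373.91.
Held at cap: Unit 3A ($1,624,400); remaining pool $4,884,500 reallocated over remaining floor area 8,015.
Shares after redistribution: Unit G1 3,275,631.63 → $3,275,600; Unit 5B 1,608,868.37 → $1,608,900.

Unit 3A: $1,624,400; Unit G1: $3,275,600; Unit 5B: $1,608,900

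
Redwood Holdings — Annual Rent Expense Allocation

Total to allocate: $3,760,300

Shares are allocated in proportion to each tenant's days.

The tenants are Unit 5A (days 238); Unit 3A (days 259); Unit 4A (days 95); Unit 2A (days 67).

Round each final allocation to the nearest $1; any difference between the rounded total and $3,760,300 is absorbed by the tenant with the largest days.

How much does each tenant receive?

Unit 5A: $1,358,045 · Unit 3A: $1,477,871 · Unit 4A: $542,077 · Unit 2A: $382,307

Sum of days: 659.
Pro-rata amounts: Unit 5A 238/659 × $3,760,300 = 1,358,044.61; Unit 3A 259/659 × $3,760,300 = 1,477,872.08; Unit 4A 95/659 × $3,760,300 = 542,076.63; Unit 2A 67/659 × $3,760,300 = 382,306.68.
After rounding ($1): Unit 5A $1,358,045; Unit 3A $1,477,872; Unit 4A $542,077; Unit 2A $382,307. Sum = $3,760,301.
Difference $3,760,300 − $3,760,301 = −$1 applied to largest days (Unit 3A): Unit 3A becomes $1,477,871.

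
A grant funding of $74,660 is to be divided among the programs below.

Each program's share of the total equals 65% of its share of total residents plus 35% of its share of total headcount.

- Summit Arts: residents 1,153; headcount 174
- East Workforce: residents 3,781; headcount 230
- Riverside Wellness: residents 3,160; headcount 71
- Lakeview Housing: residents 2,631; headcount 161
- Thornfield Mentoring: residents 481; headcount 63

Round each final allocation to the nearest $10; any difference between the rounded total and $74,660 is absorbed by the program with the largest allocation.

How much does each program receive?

Summit Arts: $11,500 | East Workforce: $24,970 | Riverside Wellness: $16,340 | Lakeview Housing: $17,410 | Thornfield Mentoring: $4,440

Totals — residents 11,206, headcount 699.
Combined weights (65% residents + 35% headcount): Summit Arts 0.1540; East Workforce 0.3345; Riverside Wellness 0.2188; Lakeview Housing 0.2332; Thornfield Mentoring 0.0594.
Unrounded shares: Summit Arts 11,497.92; East Workforce 24,972.28; Riverside Wellness 16,339.00; Lakeview Housing 17,412.61; Thornfield Mentoring 4,438.19.
At nearest $10: Summit Arts $11,500; East Workforce $24,970; Riverside Wellness $16,340; Lakeview Housing $17,410; Thornfield Mentoring $4,440. Sum = $74,660.
Sum already equals the total — no adjustment.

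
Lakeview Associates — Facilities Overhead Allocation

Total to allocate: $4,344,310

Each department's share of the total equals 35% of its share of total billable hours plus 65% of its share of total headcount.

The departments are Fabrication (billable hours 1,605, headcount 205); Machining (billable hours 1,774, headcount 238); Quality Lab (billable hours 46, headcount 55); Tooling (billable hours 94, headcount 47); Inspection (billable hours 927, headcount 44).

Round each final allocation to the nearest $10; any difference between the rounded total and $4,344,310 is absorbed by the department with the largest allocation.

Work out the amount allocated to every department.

Totals — billable hours 4,446, headcount 589.
Composite weights (35% billable hours + 65% headcount): Fabrication 0.3526; Machining 0.4023; Quality Lab 0.0643; Tooling 0.0593; Inspection 0.1215.
Proportional shares: Fabrication 1,531,718.68; Machining 1,747,725.38; Quality Lab 279,414.41; Tooling 257,476.32; Inspection 527,975.22.
At nearest $10: Fabrication $1,531,720; Machining $1,747,730; Quality Lab $279,410; Tooling $257,480; Inspection $527,980. Sum = $4,344,320.
Difference $4,344,310 − $4,344,320 = −$10 applied to largest allocation (Machining): Machining becomes $1,747,720.

Fabrication: $1,531,720 · Machining: $1,747,720 · Quality Lab: $279,410 · Tooling: $257,480 · Inspection: $527,980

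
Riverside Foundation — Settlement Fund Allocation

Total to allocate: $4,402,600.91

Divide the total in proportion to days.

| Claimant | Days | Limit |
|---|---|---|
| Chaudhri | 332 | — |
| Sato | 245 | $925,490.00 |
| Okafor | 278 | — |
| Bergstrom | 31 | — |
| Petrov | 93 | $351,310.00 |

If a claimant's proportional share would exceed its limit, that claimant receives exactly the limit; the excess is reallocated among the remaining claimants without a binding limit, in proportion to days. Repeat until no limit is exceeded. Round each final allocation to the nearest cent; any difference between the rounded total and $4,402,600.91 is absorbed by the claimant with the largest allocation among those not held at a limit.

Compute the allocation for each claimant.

Chaudhri: $1,618,979.57; Sato: $925,490.00; Okafor: $1,355,651.56; Bergstrom: $151,169.78; Petrov: $351,310.00

Total days = 979.
Unconstrained shares: Chaudhri 1,493,016.8561; Sato 1,101,774.4872; Okafor 1,250,176.76505; Bergstrom 139,408.2004; Petrov 418,224.6013.
Capped: Sato ($925,490.00), Petrov ($351,310.00); balance $3,125,800.91 reallocated over remaining days 641.
Shares after redistribution: Chaudhri 1,618,979.5665 → $1,618,979.57; Okafor 1,355,651.5647 → $1,355,651.56; Bergstrom 151,169.7788 → $151,169.78.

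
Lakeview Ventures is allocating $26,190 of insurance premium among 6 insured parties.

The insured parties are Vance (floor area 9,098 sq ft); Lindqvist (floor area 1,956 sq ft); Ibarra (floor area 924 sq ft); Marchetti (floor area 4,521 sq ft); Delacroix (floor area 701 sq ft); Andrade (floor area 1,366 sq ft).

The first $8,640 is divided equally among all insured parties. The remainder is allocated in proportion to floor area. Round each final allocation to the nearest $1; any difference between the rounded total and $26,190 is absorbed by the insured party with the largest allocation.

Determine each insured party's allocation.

Vance: $10,040 · Lindqvist: $3,289 · Ibarra: $2,313 · Marchetti: $5,714 · Delacroix: $2,103 · Andrade: $2,731

$8,640 shared equally gives $1,440 per insured party.
Remainder $17,550 by floor area (total 18,566): Vance 8,600.12 → $8,600; Lindqvist 1,848.96 → $1,849; Ibarra 873.44 → $873; Marchetti 4,273.59 → $4,274; Delacroix 662.64 → $663; Andrade 1,291.25 → $1,291.
Totals: Vance $1,440 + $8,600 = $10,040; Lindqvist $1,440 + $1,849 = $3,289; Ibarra $1,440 + $873 = $2,313; Marchetti $1,440 + $4,274 = $5,714; Delacroix $1,440 + $663 = $2,103; Andrade $1,440 + $1,291 = $2,731.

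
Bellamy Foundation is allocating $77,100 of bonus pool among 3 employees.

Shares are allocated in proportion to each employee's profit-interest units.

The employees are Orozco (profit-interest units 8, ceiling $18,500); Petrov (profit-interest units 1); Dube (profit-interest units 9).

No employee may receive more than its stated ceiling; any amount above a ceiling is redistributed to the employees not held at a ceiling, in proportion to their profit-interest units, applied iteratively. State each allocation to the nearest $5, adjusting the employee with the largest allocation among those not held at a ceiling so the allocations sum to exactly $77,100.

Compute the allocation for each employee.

Orozco: $18,500 | Petrov: $5,860 | Dube: $52,740

Total profit-interest units = 18.
Unconstrained shares: Orozco 34,266.67; Petrov 4,283.33; Dube 38,550.00.
Capped: Orozco ($18,500); remaining pool $58,600 reallocated over remaining profit-interest units 10.
Redistributed shares: Petrov 5,860.00 → $5,860; Dube 52,740.00 → $52,740.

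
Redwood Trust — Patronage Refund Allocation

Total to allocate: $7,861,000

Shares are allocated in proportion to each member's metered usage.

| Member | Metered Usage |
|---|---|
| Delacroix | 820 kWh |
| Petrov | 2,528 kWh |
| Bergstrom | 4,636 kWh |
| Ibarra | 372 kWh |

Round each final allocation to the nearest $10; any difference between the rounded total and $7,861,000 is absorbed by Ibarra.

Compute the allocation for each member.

Delacroix: $771,420 | Petrov: $2,378,240 | Bergstrom: $4,361,370 | Ibarra: $349,970

Combined metered usage = 8,356.
Unrounded shares: Delacroix 820/8,356 × $7,861,000 = 771,424.13; Petrov 2,528/8,356 × $7,861,000 = 2,378,244.14; Bergstrom 4,636/8,356 × $7,861,000 = 4,361,368.60; Ibarra 372/8,356 × $7,861,000 = 349,963.14.
Rounded to nearest $10: Delacroix $771,420; Petrov $2,378,240; Bergstrom $4,361,370; Ibarra $349,960. Sum = $7,860,990.
Difference $7,861,000 − $7,860,990 = +$10 applied to Ibarra: Ibarra becomes $349,970.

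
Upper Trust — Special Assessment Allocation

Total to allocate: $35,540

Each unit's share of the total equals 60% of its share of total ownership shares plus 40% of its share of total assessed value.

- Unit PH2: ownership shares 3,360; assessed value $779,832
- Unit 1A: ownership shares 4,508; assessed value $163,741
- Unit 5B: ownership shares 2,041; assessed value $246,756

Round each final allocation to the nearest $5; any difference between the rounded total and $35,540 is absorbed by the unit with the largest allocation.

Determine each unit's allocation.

Unit PH2: $16,545 | Unit 1A: $11,655 | Unit 5B: $7,340

Ownership shares total 9,909; assessed value total 1,190,329.
Blended shares (60% ownership shares + 40% assessed value): Unit PH2 0.4655; Unit 1A 0.3280; Unit 5B 0.2065.
Unrounded shares: Unit PH2 16,544.13; Unit 1A 11,656.68; Unit 5B 7,339.18.
After rounding ($5): Unit PH2 $16,545; Unit 1A $11,655; Unit 5B $7,340. Sum = $35,540.
No rounding difference to absorb.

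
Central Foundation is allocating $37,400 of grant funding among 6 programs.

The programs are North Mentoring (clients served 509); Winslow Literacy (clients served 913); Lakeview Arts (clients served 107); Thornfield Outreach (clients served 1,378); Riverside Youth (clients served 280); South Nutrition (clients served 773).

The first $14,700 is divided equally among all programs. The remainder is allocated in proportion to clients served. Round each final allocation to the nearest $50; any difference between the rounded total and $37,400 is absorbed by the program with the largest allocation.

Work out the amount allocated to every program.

North Mentoring: $5,350 | Winslow Literacy: $7,700 | Lakeview Arts: $3,050 | Thornfield Outreach: $10,350 | Riverside Youth: $4,050 | South Nutrition: $6,900

$14,700 shared equally gives $2,450 per program.
Remainder $22,700 by clients served (total 3,960): North Mentoring 2,917.75 → $2,900; Winslow Literacy 5,233.61 → $5,250; Lakeview Arts 613.36 → $600; Thornfield Outreach 7,899.14 → $7,900; Riverside Youth 1,605.05 → $1,600; South Nutrition 4,431.09 → $4,450.
Totals: North Mentoring $2,450 + $2,900 = $5,350; Winslow Literacy $2,450 + $5,250 = $7,700; Lakeview Arts $2,450 + $600 = $3,050; Thornfield Outreach $2,450 + $7,900 = $10,350; Riverside Youth $2,450 + $1,600 = $4,050; South Nutrition $2,450 + $4,450 = $6,900.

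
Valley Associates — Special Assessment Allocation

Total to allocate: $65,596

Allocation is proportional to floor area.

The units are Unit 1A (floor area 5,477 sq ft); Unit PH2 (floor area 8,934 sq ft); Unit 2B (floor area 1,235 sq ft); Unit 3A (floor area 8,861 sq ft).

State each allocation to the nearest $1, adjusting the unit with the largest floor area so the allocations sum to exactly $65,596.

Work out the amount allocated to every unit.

Combined floor area = 5,477 + 8,934 + 1,235 + 8,861 = 24,507.
Pro-rata amounts: Unit 1A 14,659.86; Unit PH2 23,912.95; Unit 2B 3,305.63; Unit 3A 23,717.56.
Rounded to nearest $1: Unit 1A $14,660; Unit PH2 $23,913; Unit 2B $3,306; Unit 3A $23,718. Sum = $65,597.
Difference $65,596 − $65,597 = −$1 applied to largest floor area (Unit PH2): Unit PH2 becomes $23,912.

Unit 1A: $14,660; Unit PH2: $23,912; Unit 2B: $3,306; Unit 3A: $23,718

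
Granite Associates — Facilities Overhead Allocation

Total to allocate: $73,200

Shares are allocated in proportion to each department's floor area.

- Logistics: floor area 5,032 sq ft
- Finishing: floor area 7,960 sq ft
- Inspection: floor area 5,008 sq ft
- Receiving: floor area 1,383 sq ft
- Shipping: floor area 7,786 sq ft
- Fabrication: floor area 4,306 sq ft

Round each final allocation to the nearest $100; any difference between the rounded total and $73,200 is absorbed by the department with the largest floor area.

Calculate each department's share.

Logistics: $11,700; Finishing: $18,600; Inspection: $11,600; Receiving: $3,200; Shipping: $18,100; Fabrication: $10,000

Sum of floor area: 5,032 + 7,960 + 5,008 + 1,383 + 7,786 + 4,306 = 31,475.
Raw shares: Logistics 11,702.70; Finishing 18,512.22; Inspection 11,646.88; Receiving 3,216.38; Shipping 18,107.55; Fabrication 10,014.27.
Rounded to nearest $100: Logistics $11,700; Finishing $18,500; Inspection $11,600; Receiving $3,200; Shipping $18,100; Fabrication $10,000. Sum = $73,100.
Difference $73,200 − $73,100 = +$100 applied to largest floor area (Finishing): Finishing becomes $18,600.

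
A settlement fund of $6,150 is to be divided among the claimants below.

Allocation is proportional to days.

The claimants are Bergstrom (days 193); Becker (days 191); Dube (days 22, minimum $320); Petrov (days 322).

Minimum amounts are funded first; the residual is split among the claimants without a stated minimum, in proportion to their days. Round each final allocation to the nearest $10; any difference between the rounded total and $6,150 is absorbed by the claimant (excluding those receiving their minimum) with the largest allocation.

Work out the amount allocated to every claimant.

Bergstrom: $1,590; Becker: $1,580; Dube: $320; Petrov: $2,660

Fund the minimums — Dube $320. Balance $5,830.
Balance split over remaining days 706: Bergstrom 1,593.75 → $1,590; Becker 1,577.24 → $1,580; Petrov 2,659.01 → $2,660.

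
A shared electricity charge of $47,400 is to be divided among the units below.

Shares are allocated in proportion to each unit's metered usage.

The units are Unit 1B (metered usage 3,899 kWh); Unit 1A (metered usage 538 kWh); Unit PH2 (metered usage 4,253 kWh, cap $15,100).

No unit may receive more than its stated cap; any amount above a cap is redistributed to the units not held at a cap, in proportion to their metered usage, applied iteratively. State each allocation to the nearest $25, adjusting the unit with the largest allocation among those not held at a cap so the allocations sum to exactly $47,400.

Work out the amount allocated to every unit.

Unit 1B: $28,375; Unit 1A: $3,925; Unit PH2: $15,100

Metered usage total: 8,690.
Unconstrained shares: Unit 1B 21,267.27; Unit 1A 2,934.55; Unit PH2 23,198.18.
Cap binds for Unit PH2 ($15,100); remaining pool $32,300 reallocated over remaining metered usage 4,437.
Remaining shares: Unit 1B 28,383.52 → $28,375; Unit 1A 3,916.48 → $3,925.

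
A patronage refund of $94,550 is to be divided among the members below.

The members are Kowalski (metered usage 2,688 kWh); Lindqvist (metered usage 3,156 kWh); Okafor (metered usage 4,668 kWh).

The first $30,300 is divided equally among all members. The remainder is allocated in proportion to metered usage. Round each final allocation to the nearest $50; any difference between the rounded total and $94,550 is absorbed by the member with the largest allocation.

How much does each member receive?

First tranche $30,300 split equally: $10,100 each.
Remainder $64,250 by metered usage (total 10,512): Kowalski 16,429.22 → $16,450; Lindqvist 19,289.67 → $19,300; Okafor 28,531.11 → $28,550.
Rounding difference −$50 on remainder applied to Okafor.
Totals: Kowalski $10,100 + $16,450 = $26,550; Lindqvist $10,100 + $19,300 = $29,400; Okafor $10,100 + $28,500 = $38,600.

Kowalski: $26,550; Lindqvist: $29,400; Okafor: $38,600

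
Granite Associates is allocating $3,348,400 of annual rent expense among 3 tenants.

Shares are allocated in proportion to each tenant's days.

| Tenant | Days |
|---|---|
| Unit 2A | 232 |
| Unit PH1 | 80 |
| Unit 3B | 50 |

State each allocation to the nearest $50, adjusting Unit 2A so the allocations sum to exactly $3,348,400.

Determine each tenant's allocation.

Unit 2A: $2,145,900 | Unit PH1: $740,000 | Unit 3B: $462,500

Sum of days: 362.
Raw shares: Unit 2A 232/362 × $3,348,400 = 2,145,935.91; Unit PH1 80/362 × $3,348,400 = 739,977.90; Unit 3B 50/362 × $3,348,400 = 462,486.19.
At nearest $50: Unit 2A $2,145,950; Unit PH1 $740,000; Unit 3B $462,500. Sum = $3,348,450.
Difference $3,348,400 − $3,348,450 = −$50 applied to Unit 2A: Unit 2A becomes $2,145,900.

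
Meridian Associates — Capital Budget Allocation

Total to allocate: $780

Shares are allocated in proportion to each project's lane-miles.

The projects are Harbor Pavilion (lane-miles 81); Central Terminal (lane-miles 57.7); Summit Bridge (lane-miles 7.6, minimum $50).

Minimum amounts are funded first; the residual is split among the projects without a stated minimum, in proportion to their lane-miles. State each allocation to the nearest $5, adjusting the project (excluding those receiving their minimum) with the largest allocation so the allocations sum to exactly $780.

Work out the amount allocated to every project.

Harbor Pavilion: $425; Central Terminal: $305; Summit Bridge: $50

Minimums first: Summit Bridge $50. Remaining pool $730.
Remaining pool split over remaining lane-miles 138.7: Harbor Pavilion 426.32 → $425; Central Terminal 303.68 → $305.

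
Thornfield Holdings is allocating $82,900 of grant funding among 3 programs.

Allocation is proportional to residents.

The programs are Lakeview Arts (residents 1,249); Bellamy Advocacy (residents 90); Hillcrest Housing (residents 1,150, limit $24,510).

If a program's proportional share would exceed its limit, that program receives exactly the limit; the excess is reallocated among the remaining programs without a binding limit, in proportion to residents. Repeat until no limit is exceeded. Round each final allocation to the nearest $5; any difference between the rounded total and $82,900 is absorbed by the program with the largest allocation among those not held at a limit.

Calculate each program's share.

Lakeview Arts: $54,465 · Bellamy Advocacy: $3,925 · Hillcrest Housing: $24,510

Combined residents = 2,489.
Pro-rata shares before constraints: Lakeview Arts 41,599.88; Bellamy Advocacy 2,997.59; Hillcrest Housing 38,302.53.
Cap binds for Hillcrest Housing ($24,510); balance $58,390 reallocated over remaining residents 1,339.
Redistributed shares: Lakeview Arts 54,465.35 → $54,465; Bellamy Advocacy 3,924.65 → $3,925.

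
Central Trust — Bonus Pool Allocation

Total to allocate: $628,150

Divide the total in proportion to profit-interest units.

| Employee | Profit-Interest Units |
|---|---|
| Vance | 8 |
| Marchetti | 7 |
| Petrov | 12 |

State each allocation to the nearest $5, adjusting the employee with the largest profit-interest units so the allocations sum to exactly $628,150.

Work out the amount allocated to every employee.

Vance: $186,120 · Marchetti: $162,855 · Petrov: $279,175

Sum of profit-interest units: 27.
Proportional shares: Vance 8/27 × $628,150 = 186,118.52; Marchetti 7/27 × $628,150 = 162,853.70; Petrov 12/27 × $628,150 = 279,177.78.
At nearest $5: Vance $186,120; Marchetti $162,855; Petrov $279,180. Sum = $628,155.
Difference $628,150 − $628,155 = −$5 applied to largest profit-interest units (Petrov): Petrov becomes $279,175.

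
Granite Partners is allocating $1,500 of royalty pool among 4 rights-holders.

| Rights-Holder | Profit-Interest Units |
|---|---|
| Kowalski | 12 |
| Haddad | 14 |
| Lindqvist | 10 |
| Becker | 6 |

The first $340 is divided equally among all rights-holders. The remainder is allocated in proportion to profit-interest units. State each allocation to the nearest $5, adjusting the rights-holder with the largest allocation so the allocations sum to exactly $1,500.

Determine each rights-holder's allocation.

Kowalski: $415; Haddad: $475; Lindqvist: $360; Becker: $250

First tranche $340 split equally: $85 each.
Remainder $1,160 by profit-interest units (total 42): Kowalski 331.43 → $330; Haddad 386.67 → $385; Lindqvist 276.19 → $275; Becker 165.71 → $165.
Rounding difference +$5 on remainder applied to Haddad.
Totals: Kowalski $85 + $330 = $415; Haddad $85 + $390 = $475; Lindqvist $85 + $275 = $360; Becker $85 + $165 = $250.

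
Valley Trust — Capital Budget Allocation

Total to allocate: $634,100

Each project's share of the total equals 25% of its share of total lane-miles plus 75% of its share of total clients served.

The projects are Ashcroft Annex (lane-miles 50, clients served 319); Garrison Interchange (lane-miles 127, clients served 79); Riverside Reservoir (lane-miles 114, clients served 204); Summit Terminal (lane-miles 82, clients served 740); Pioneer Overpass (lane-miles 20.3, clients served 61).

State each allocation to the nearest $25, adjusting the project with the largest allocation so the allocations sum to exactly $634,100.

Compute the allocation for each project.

Totals — lane-miles 393.3, clients served 1,403.
Blended shares (25% lane-miles + 75% clients served): Ashcroft Annex 0.2023; Garrison Interchange 0.1230; Riverside Reservoir 0.1815; Summit Terminal 0.4477; Pioneer Overpass 0.0455.
Proportional shares: Ashcroft Annex 128,284.64; Garrison Interchange 77,967.74; Riverside Reservoir 115,099.17; Summit Terminal 283,889.08; Pioneer Overpass 28,859.37.
After rounding ($25): Ashcroft Annex $128,275; Garrison Interchange $77,975; Riverside Reservoir $115,100; Summit Terminal $283,900; Pioneer Overpass $28,850. Sum = $634,100.
Rounded total matches; no reconciliation needed.

Ashcroft Annex: $128,275; Garrison Interchange: $77,975; Riverside Reservoir: $115,100; Summit Terminal: $283,900; Pioneer Overpass: $28,850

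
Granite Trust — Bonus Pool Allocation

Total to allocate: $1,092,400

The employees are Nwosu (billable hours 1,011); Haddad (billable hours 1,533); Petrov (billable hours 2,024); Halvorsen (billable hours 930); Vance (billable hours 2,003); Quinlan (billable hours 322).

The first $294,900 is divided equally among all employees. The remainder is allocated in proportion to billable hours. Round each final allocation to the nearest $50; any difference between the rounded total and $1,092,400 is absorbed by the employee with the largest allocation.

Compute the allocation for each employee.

Equal tier: $294,900 ÷ 6 = $49,150 apiece.
Remainder $797,500 by billable hours (total 7,823): Nwosu 103,064.36 → $103,050; Haddad 156,278.60 → $156,300; Petrov 206,332.61 → $206,350; Halvorsen 94,806.98 → $94,800; Vance 204,191.81 → $204,200; Quinlan 32,825.64 → $32,850.
Rounding difference −$50 on remainder applied to Petrov.
Totals: Nwosu $49,150 + $103,050 = $152,200; Haddad $49,150 + $156,300 = $205,450; Petrov $49,150 + $206,300 = $255,450; Halvorsen $49,150 + $94,800 = $143,950; Vance $49,150 + $204,200 = $253,350; Quinlan $49,150 + $32,850 = $82,000.

Nwosu: $152,200 · Haddad: $205,450 · Petrov: $255,450 · Halvorsen: $143,950 · Vance: $253,350 · Quinlan: $82,000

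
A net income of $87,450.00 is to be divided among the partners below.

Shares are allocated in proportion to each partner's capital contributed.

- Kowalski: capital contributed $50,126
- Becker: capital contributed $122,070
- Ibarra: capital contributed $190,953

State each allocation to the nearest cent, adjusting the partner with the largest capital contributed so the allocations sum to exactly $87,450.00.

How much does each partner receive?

Sum of capital contributed: 50,126 + 122,070 + 190,953 = 363,149.
Proportional shares: Kowalski 12,070.8544; Becker 29,395.7067; Ibarra 45,983.4389.
At nearest cent: Kowalski $12,070.85; Becker $29,395.71; Ibarra $45,983.44. Sum = $87,450.00.
Sum already equals the total — no adjustment.

Kowalski: $12,070.85 · Becker: $29,395.71 · Ibarra: $45,983.44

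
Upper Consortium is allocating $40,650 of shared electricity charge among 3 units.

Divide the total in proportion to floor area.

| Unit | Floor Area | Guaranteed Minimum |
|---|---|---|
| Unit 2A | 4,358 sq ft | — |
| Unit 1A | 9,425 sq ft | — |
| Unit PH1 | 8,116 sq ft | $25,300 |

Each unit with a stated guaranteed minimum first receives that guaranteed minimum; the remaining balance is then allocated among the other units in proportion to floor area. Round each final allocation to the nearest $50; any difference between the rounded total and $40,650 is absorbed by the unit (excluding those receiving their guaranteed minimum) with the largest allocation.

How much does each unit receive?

Unit 2A: $4,850; Unit 1A: $10,500; Unit PH1: $25,300

Guaranteed amounts: Unit PH1 $25,300. Balance $15,350.
Balance split over remaining floor area 13,783: Unit 2A 4,853.46 → $4,850; Unit 1A 10,496.54 → $10,500.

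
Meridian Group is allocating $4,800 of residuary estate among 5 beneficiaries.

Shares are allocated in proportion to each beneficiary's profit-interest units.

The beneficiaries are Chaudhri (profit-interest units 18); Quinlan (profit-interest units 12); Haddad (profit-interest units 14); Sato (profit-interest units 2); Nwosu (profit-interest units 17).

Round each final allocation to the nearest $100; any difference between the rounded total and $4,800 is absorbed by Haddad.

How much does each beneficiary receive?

Combined profit-interest units = 63.
Raw shares: Chaudhri 18/63 × $4,800 = 1,371.43; Quinlan 12/63 × $4,800 = 914.29; Haddad 14/63 × $4,800 = 1,066.67; Sato 2/63 × $4,800 = 152.38; Nwosu 17/63 × $4,800 = 1,295.24.
Rounded to nearest $100: Chaudhri $1,400; Quinlan $900; Haddad $1,100; Sato $200; Nwosu $1,300. Sum = $4,900.
Difference $4,800 − $4,900 = −$100 applied to Haddad: Haddad becomes $1,000.

Chaudhri: $1,400; Quinlan: $900; Haddad: $1,000; Sato: $200; Nwosu: $1,300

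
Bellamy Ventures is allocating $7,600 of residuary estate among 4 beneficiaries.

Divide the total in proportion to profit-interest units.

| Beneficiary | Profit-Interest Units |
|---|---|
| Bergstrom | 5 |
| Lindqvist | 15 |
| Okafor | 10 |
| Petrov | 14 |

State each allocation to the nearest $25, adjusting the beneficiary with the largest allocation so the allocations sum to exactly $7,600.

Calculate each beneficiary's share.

Total profit-interest units = 44.
Unrounded shares: Bergstrom 5/44 × $7,600 = 863.64; Lindqvist 15/44 × $7,600 = 2,590.91; Okafor 10/44 × $7,600 = 1,727.27; Petrov 14/44 × $7,600 = 2,418.18.
Rounded to nearest $25: Bergstrom $875; Lindqvist $2,600; Okafor $1,725; Petrov $2,425. Sum = $7,625.
Difference $7,600 − $7,625 = −$25 applied to largest allocation (Lindqvist): Lindqvist becomes $2,575.

Bergstrom: $875 · Lindqvist: $2,575 · Okafor: $1,725 · Petrov: $2,425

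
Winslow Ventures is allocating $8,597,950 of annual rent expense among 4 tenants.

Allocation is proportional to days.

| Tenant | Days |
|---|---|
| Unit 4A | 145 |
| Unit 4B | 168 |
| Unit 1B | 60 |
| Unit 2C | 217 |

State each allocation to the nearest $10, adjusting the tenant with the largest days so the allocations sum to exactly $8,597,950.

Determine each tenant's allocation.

Unit 4A: $2,113,060 | Unit 4B: $2,448,230 | Unit 1B: $874,370 | Unit 2C: $3,162,290

Sum of days: 590.
Unrounded shares: Unit 4A 145/590 × $8,597,950 = 2,113,055.51; Unit 4B 168/590 × $8,597,950 = 2,448,229.83; Unit 1B 60/590 × $8,597,950 = 874,367.80; Unit 2C 217/590 × $8,597,950 = 3,162,296.86.
At nearest $10: Unit 4A $2,113,060; Unit 4B $2,448,230; Unit 1B $874,370; Unit 2C $3,162,300. Sum = $8,597,960.
Difference $8,597,950 − $8,597,960 = −$10 applied to largest days (Unit 2C): Unit 2C becomes $3,162,290.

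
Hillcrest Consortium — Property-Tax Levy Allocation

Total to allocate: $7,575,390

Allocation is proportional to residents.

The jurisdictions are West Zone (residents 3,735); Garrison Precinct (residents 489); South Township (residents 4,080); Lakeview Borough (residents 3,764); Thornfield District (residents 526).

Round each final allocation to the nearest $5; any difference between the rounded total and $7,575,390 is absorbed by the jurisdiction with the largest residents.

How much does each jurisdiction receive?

West Zone: $2,246,630; Garrison Precinct: $294,135; South Township: $2,454,155; Lakeview Borough: $2,264,075; Thornfield District: $316,395

Residents total: 12,594.
Unrounded shares: West Zone 3,735/12,594 × $7,575,390 = 2,246,631.86; Garrison Precinct 489/12,594 × $7,575,390 = 294,137.34; South Township 4,080/12,594 × $7,575,390 = 2,454,152.07; Lakeview Borough 3,764/12,594 × $7,575,390 = 2,264,075.59; Thornfield District 526/12,594 × $7,575,390 = 316,393.13.
After rounding ($5): West Zone $2,246,630; Garrison Precinct $294,135; South Township $2,454,150; Lakeview Borough $2,264,075; Thornfield District $316,395. Sum = $7,575,385.
Difference $7,575,390 − $7,575,385 = +$5 applied to largest residents (South Township): South Township becomes $2,454,155.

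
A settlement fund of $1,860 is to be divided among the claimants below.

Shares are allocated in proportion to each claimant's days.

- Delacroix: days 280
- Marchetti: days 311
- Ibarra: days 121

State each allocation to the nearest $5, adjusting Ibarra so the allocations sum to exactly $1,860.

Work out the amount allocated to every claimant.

Delacroix: $730 · Marchetti: $810 · Ibarra: $320

Days total: 712.
Proportional shares: Delacroix 280/712 × $1,860 = 731.46; Marchetti 311/712 × $1,860 = 812.44; Ibarra 121/712 × $1,860 = 316.10.
Rounded to nearest $5: Delacroix $730; Marchetti $810; Ibarra $315. Sum = $1,855.
Difference $1,860 − $1,855 = +$5 applied to Ibarra: Ibarra becomes $320.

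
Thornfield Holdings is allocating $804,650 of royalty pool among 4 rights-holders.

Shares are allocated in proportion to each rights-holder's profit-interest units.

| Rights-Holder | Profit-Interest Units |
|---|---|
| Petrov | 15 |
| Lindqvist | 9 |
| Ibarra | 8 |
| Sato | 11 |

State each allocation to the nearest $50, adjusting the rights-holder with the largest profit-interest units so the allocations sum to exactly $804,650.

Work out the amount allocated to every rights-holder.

Sum of profit-interest units: 15 + 9 + 8 + 11 = 43.
Proportional shares: Petrov 280,691.86; Lindqvist 168,415.12; Ibarra 149,702.33; Sato 205,840.70.
After rounding ($50): Petrov $280,700; Lindqvist $168,400; Ibarra $149,700; Sato $205,850. Sum = $804,650.
Sum already equals the total — no adjustment.

Petrov: $280,700; Lindqvist: $168,400; Ibarra: $149,700; Sato: $205,850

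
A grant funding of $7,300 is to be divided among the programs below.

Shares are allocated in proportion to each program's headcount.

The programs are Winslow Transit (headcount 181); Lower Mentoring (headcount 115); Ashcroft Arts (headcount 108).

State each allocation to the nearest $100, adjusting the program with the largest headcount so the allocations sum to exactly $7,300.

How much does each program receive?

Total headcount = 404.
Pro-rata amounts: Winslow Transit 181/404 × $7,300 = 3,270.54; Lower Mentoring 115/404 × $7,300 = 2,077.97; Ashcroft Arts 108/404 × $7,300 = 1,951.49.
Rounded to nearest $100: Winslow Transit $3,300; Lower Mentoring $2,100; Ashcroft Arts $2,000. Sum = $7,400.
Difference $7,300 − $7,400 = −$100 applied to largest headcount (Winslow Transit): Winslow Transit becomes $3,200.

Winslow Transit: $3,200; Lower Mentoring: $2,100; Ashcroft Arts: $2,000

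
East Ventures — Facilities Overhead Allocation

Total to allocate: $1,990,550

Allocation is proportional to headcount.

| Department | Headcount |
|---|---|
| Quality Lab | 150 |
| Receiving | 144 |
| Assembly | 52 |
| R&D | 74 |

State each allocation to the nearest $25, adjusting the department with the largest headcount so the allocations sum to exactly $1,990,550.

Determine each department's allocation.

Sum of headcount: 150 + 144 + 52 + 74 = 420.
Raw shares: Quality Lab 710,910.71; Receiving 682,474.29; Assembly 246,449.05; R&D 350,715.95.
At nearest $25: Quality Lab $710,900; Receiving $682,475; Assembly $246,450; R&D $350,725. Sum = $1,990,550.
Rounded total matches; no reconciliation needed.

Quality Lab: $710,900; Receiving: $682,475; Assembly: $246,450; R&D: $350,725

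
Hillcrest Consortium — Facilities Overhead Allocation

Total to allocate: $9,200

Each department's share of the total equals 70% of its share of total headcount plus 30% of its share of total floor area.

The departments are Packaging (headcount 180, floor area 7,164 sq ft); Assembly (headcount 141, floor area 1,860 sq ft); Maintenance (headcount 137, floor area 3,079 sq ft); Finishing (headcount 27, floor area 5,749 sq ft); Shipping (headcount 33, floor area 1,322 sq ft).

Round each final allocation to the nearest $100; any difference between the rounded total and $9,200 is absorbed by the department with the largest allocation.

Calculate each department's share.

Headcount total 518; floor area total 19,174.
Composite weights (70% headcount + 30% floor area): Packaging 0.3553; Assembly 0.2196; Maintenance 0.2333; Finishing 0.1264; Shipping 0.0653.
Unrounded shares: Packaging 3,269.06; Assembly 2,020.71; Maintenance 2,146.45; Finishing 1,163.22; Shipping 600.57.
Rounded to nearest $100: Packaging $3,300; Assembly $2,000; Maintenance $2,100; Finishing $1,200; Shipping $600. Sum = $9,200.
No rounding difference to absorb.

Packaging: $3,300; Assembly: $2,000; Maintenance: $2,100; Finishing: $1,200; Shipping: $600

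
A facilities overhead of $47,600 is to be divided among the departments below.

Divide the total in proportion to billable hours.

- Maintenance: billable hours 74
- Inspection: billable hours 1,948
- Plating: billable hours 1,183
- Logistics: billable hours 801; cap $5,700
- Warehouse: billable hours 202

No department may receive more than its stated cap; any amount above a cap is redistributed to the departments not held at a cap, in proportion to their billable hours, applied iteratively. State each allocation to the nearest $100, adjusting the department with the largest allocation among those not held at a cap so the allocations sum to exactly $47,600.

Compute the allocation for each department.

Sum of billable hours: 4,208.
Proportional shares (ignoring caps): Maintenance 837.07; Inspection 22,035.36; Plating 13,381.84; Logistics 9,060.74; Warehouse 2,284.98.
Capped: Logistics ($5,700); remaining pool $41,900 reallocated over remaining billable hours 3,407.
Remaining shares: Maintenance 910.07 → $900; Inspection 23,956.91 → $24,000; Plating 14,548.78 → $14,500; Warehouse 2,484.24 → $2,500.

Maintenance: $900 | Inspection: $24,000 | Plating: $14,500 | Logistics: $5,700 | Warehouse: $2,500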